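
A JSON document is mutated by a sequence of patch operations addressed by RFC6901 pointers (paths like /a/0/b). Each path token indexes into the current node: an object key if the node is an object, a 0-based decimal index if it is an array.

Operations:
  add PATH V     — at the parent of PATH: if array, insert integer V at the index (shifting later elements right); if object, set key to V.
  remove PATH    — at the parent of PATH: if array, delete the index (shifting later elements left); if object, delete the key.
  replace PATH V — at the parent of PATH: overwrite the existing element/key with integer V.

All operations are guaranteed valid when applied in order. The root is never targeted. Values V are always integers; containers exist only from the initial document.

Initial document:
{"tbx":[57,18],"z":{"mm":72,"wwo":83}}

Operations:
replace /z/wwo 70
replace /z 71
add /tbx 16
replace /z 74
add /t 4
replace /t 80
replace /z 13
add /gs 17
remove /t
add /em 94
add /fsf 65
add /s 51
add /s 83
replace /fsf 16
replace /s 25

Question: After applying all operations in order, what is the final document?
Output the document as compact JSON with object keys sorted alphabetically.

After op 1 (replace /z/wwo 70): {"tbx":[57,18],"z":{"mm":72,"wwo":70}}
After op 2 (replace /z 71): {"tbx":[57,18],"z":71}
After op 3 (add /tbx 16): {"tbx":16,"z":71}
After op 4 (replace /z 74): {"tbx":16,"z":74}
After op 5 (add /t 4): {"t":4,"tbx":16,"z":74}
After op 6 (replace /t 80): {"t":80,"tbx":16,"z":74}
After op 7 (replace /z 13): {"t":80,"tbx":16,"z":13}
After op 8 (add /gs 17): {"gs":17,"t":80,"tbx":16,"z":13}
After op 9 (remove /t): {"gs":17,"tbx":16,"z":13}
After op 10 (add /em 94): {"em":94,"gs":17,"tbx":16,"z":13}
After op 11 (add /fsf 65): {"em":94,"fsf":65,"gs":17,"tbx":16,"z":13}
After op 12 (add /s 51): {"em":94,"fsf":65,"gs":17,"s":51,"tbx":16,"z":13}
After op 13 (add /s 83): {"em":94,"fsf":65,"gs":17,"s":83,"tbx":16,"z":13}
After op 14 (replace /fsf 16): {"em":94,"fsf":16,"gs":17,"s":83,"tbx":16,"z":13}
After op 15 (replace /s 25): {"em":94,"fsf":16,"gs":17,"s":25,"tbx":16,"z":13}

Answer: {"em":94,"fsf":16,"gs":17,"s":25,"tbx":16,"z":13}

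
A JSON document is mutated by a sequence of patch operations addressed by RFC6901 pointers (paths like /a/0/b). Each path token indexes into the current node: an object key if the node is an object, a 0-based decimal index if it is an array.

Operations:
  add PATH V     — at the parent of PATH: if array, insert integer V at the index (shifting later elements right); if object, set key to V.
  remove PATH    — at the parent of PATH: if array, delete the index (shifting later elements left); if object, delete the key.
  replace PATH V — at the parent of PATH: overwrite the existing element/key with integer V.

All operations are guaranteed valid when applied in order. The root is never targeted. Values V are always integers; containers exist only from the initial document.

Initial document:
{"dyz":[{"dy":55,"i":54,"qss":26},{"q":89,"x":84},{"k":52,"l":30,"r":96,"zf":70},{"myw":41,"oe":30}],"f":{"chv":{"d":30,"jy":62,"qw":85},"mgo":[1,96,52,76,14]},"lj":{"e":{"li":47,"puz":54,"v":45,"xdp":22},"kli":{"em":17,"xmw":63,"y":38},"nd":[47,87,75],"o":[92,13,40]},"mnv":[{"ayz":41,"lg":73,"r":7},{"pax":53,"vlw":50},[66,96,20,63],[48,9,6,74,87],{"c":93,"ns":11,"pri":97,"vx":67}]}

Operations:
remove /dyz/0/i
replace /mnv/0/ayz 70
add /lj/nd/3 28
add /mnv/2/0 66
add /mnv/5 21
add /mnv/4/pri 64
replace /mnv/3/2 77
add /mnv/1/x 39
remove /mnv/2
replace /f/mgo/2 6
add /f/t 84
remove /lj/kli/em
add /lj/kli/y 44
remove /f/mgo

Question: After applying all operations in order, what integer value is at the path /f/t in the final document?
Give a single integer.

After op 1 (remove /dyz/0/i): {"dyz":[{"dy":55,"qss":26},{"q":89,"x":84},{"k":52,"l":30,"r":96,"zf":70},{"myw":41,"oe":30}],"f":{"chv":{"d":30,"jy":62,"qw":85},"mgo":[1,96,52,76,14]},"lj":{"e":{"li":47,"puz":54,"v":45,"xdp":22},"kli":{"em":17,"xmw":63,"y":38},"nd":[47,87,75],"o":[92,13,40]},"mnv":[{"ayz":41,"lg":73,"r":7},{"pax":53,"vlw":50},[66,96,20,63],[48,9,6,74,87],{"c":93,"ns":11,"pri":97,"vx":67}]}
After op 2 (replace /mnv/0/ayz 70): {"dyz":[{"dy":55,"qss":26},{"q":89,"x":84},{"k":52,"l":30,"r":96,"zf":70},{"myw":41,"oe":30}],"f":{"chv":{"d":30,"jy":62,"qw":85},"mgo":[1,96,52,76,14]},"lj":{"e":{"li":47,"puz":54,"v":45,"xdp":22},"kli":{"em":17,"xmw":63,"y":38},"nd":[47,87,75],"o":[92,13,40]},"mnv":[{"ayz":70,"lg":73,"r":7},{"pax":53,"vlw":50},[66,96,20,63],[48,9,6,74,87],{"c":93,"ns":11,"pri":97,"vx":67}]}
After op 3 (add /lj/nd/3 28): {"dyz":[{"dy":55,"qss":26},{"q":89,"x":84},{"k":52,"l":30,"r":96,"zf":70},{"myw":41,"oe":30}],"f":{"chv":{"d":30,"jy":62,"qw":85},"mgo":[1,96,52,76,14]},"lj":{"e":{"li":47,"puz":54,"v":45,"xdp":22},"kli":{"em":17,"xmw":63,"y":38},"nd":[47,87,75,28],"o":[92,13,40]},"mnv":[{"ayz":70,"lg":73,"r":7},{"pax":53,"vlw":50},[66,96,20,63],[48,9,6,74,87],{"c":93,"ns":11,"pri":97,"vx":67}]}
After op 4 (add /mnv/2/0 66): {"dyz":[{"dy":55,"qss":26},{"q":89,"x":84},{"k":52,"l":30,"r":96,"zf":70},{"myw":41,"oe":30}],"f":{"chv":{"d":30,"jy":62,"qw":85},"mgo":[1,96,52,76,14]},"lj":{"e":{"li":47,"puz":54,"v":45,"xdp":22},"kli":{"em":17,"xmw":63,"y":38},"nd":[47,87,75,28],"o":[92,13,40]},"mnv":[{"ayz":70,"lg":73,"r":7},{"pax":53,"vlw":50},[66,66,96,20,63],[48,9,6,74,87],{"c":93,"ns":11,"pri":97,"vx":67}]}
After op 5 (add /mnv/5 21): {"dyz":[{"dy":55,"qss":26},{"q":89,"x":84},{"k":52,"l":30,"r":96,"zf":70},{"myw":41,"oe":30}],"f":{"chv":{"d":30,"jy":62,"qw":85},"mgo":[1,96,52,76,14]},"lj":{"e":{"li":47,"puz":54,"v":45,"xdp":22},"kli":{"em":17,"xmw":63,"y":38},"nd":[47,87,75,28],"o":[92,13,40]},"mnv":[{"ayz":70,"lg":73,"r":7},{"pax":53,"vlw":50},[66,66,96,20,63],[48,9,6,74,87],{"c":93,"ns":11,"pri":97,"vx":67},21]}
After op 6 (add /mnv/4/pri 64): {"dyz":[{"dy":55,"qss":26},{"q":89,"x":84},{"k":52,"l":30,"r":96,"zf":70},{"myw":41,"oe":30}],"f":{"chv":{"d":30,"jy":62,"qw":85},"mgo":[1,96,52,76,14]},"lj":{"e":{"li":47,"puz":54,"v":45,"xdp":22},"kli":{"em":17,"xmw":63,"y":38},"nd":[47,87,75,28],"o":[92,13,40]},"mnv":[{"ayz":70,"lg":73,"r":7},{"pax":53,"vlw":50},[66,66,96,20,63],[48,9,6,74,87],{"c":93,"ns":11,"pri":64,"vx":67},21]}
After op 7 (replace /mnv/3/2 77): {"dyz":[{"dy":55,"qss":26},{"q":89,"x":84},{"k":52,"l":30,"r":96,"zf":70},{"myw":41,"oe":30}],"f":{"chv":{"d":30,"jy":62,"qw":85},"mgo":[1,96,52,76,14]},"lj":{"e":{"li":47,"puz":54,"v":45,"xdp":22},"kli":{"em":17,"xmw":63,"y":38},"nd":[47,87,75,28],"o":[92,13,40]},"mnv":[{"ayz":70,"lg":73,"r":7},{"pax":53,"vlw":50},[66,66,96,20,63],[48,9,77,74,87],{"c":93,"ns":11,"pri":64,"vx":67},21]}
After op 8 (add /mnv/1/x 39): {"dyz":[{"dy":55,"qss":26},{"q":89,"x":84},{"k":52,"l":30,"r":96,"zf":70},{"myw":41,"oe":30}],"f":{"chv":{"d":30,"jy":62,"qw":85},"mgo":[1,96,52,76,14]},"lj":{"e":{"li":47,"puz":54,"v":45,"xdp":22},"kli":{"em":17,"xmw":63,"y":38},"nd":[47,87,75,28],"o":[92,13,40]},"mnv":[{"ayz":70,"lg":73,"r":7},{"pax":53,"vlw":50,"x":39},[66,66,96,20,63],[48,9,77,74,87],{"c":93,"ns":11,"pri":64,"vx":67},21]}
After op 9 (remove /mnv/2): {"dyz":[{"dy":55,"qss":26},{"q":89,"x":84},{"k":52,"l":30,"r":96,"zf":70},{"myw":41,"oe":30}],"f":{"chv":{"d":30,"jy":62,"qw":85},"mgo":[1,96,52,76,14]},"lj":{"e":{"li":47,"puz":54,"v":45,"xdp":22},"kli":{"em":17,"xmw":63,"y":38},"nd":[47,87,75,28],"o":[92,13,40]},"mnv":[{"ayz":70,"lg":73,"r":7},{"pax":53,"vlw":50,"x":39},[48,9,77,74,87],{"c":93,"ns":11,"pri":64,"vx":67},21]}
After op 10 (replace /f/mgo/2 6): {"dyz":[{"dy":55,"qss":26},{"q":89,"x":84},{"k":52,"l":30,"r":96,"zf":70},{"myw":41,"oe":30}],"f":{"chv":{"d":30,"jy":62,"qw":85},"mgo":[1,96,6,76,14]},"lj":{"e":{"li":47,"puz":54,"v":45,"xdp":22},"kli":{"em":17,"xmw":63,"y":38},"nd":[47,87,75,28],"o":[92,13,40]},"mnv":[{"ayz":70,"lg":73,"r":7},{"pax":53,"vlw":50,"x":39},[48,9,77,74,87],{"c":93,"ns":11,"pri":64,"vx":67},21]}
After op 11 (add /f/t 84): {"dyz":[{"dy":55,"qss":26},{"q":89,"x":84},{"k":52,"l":30,"r":96,"zf":70},{"myw":41,"oe":30}],"f":{"chv":{"d":30,"jy":62,"qw":85},"mgo":[1,96,6,76,14],"t":84},"lj":{"e":{"li":47,"puz":54,"v":45,"xdp":22},"kli":{"em":17,"xmw":63,"y":38},"nd":[47,87,75,28],"o":[92,13,40]},"mnv":[{"ayz":70,"lg":73,"r":7},{"pax":53,"vlw":50,"x":39},[48,9,77,74,87],{"c":93,"ns":11,"pri":64,"vx":67},21]}
After op 12 (remove /lj/kli/em): {"dyz":[{"dy":55,"qss":26},{"q":89,"x":84},{"k":52,"l":30,"r":96,"zf":70},{"myw":41,"oe":30}],"f":{"chv":{"d":30,"jy":62,"qw":85},"mgo":[1,96,6,76,14],"t":84},"lj":{"e":{"li":47,"puz":54,"v":45,"xdp":22},"kli":{"xmw":63,"y":38},"nd":[47,87,75,28],"o":[92,13,40]},"mnv":[{"ayz":70,"lg":73,"r":7},{"pax":53,"vlw":50,"x":39},[48,9,77,74,87],{"c":93,"ns":11,"pri":64,"vx":67},21]}
After op 13 (add /lj/kli/y 44): {"dyz":[{"dy":55,"qss":26},{"q":89,"x":84},{"k":52,"l":30,"r":96,"zf":70},{"myw":41,"oe":30}],"f":{"chv":{"d":30,"jy":62,"qw":85},"mgo":[1,96,6,76,14],"t":84},"lj":{"e":{"li":47,"puz":54,"v":45,"xdp":22},"kli":{"xmw":63,"y":44},"nd":[47,87,75,28],"o":[92,13,40]},"mnv":[{"ayz":70,"lg":73,"r":7},{"pax":53,"vlw":50,"x":39},[48,9,77,74,87],{"c":93,"ns":11,"pri":64,"vx":67},21]}
After op 14 (remove /f/mgo): {"dyz":[{"dy":55,"qss":26},{"q":89,"x":84},{"k":52,"l":30,"r":96,"zf":70},{"myw":41,"oe":30}],"f":{"chv":{"d":30,"jy":62,"qw":85},"t":84},"lj":{"e":{"li":47,"puz":54,"v":45,"xdp":22},"kli":{"xmw":63,"y":44},"nd":[47,87,75,28],"o":[92,13,40]},"mnv":[{"ayz":70,"lg":73,"r":7},{"pax":53,"vlw":50,"x":39},[48,9,77,74,87],{"c":93,"ns":11,"pri":64,"vx":67},21]}
Value at /f/t: 84

Answer: 84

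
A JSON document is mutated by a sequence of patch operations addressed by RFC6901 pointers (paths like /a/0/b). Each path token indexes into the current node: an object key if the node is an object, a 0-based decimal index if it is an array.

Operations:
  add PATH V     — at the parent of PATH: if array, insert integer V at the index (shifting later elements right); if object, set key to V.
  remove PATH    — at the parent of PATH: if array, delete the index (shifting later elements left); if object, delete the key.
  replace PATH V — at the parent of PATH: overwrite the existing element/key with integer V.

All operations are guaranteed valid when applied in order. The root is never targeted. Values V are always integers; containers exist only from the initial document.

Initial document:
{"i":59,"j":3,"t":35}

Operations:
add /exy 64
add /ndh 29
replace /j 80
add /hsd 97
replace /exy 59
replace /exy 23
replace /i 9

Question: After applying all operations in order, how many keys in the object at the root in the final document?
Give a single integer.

Answer: 6

Derivation:
After op 1 (add /exy 64): {"exy":64,"i":59,"j":3,"t":35}
After op 2 (add /ndh 29): {"exy":64,"i":59,"j":3,"ndh":29,"t":35}
After op 3 (replace /j 80): {"exy":64,"i":59,"j":80,"ndh":29,"t":35}
After op 4 (add /hsd 97): {"exy":64,"hsd":97,"i":59,"j":80,"ndh":29,"t":35}
After op 5 (replace /exy 59): {"exy":59,"hsd":97,"i":59,"j":80,"ndh":29,"t":35}
After op 6 (replace /exy 23): {"exy":23,"hsd":97,"i":59,"j":80,"ndh":29,"t":35}
After op 7 (replace /i 9): {"exy":23,"hsd":97,"i":9,"j":80,"ndh":29,"t":35}
Size at the root: 6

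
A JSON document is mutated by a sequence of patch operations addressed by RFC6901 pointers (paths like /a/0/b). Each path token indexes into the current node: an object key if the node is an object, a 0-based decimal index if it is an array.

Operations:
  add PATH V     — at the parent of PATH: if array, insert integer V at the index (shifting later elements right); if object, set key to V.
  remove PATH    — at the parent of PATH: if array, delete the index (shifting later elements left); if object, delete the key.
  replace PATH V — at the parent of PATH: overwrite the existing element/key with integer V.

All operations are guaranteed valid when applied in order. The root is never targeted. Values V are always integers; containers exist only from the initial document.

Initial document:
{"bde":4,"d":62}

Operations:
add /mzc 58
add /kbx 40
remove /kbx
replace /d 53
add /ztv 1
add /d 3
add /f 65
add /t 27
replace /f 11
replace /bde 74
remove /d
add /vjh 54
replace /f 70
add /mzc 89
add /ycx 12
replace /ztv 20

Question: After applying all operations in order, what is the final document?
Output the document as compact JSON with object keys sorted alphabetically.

After op 1 (add /mzc 58): {"bde":4,"d":62,"mzc":58}
After op 2 (add /kbx 40): {"bde":4,"d":62,"kbx":40,"mzc":58}
After op 3 (remove /kbx): {"bde":4,"d":62,"mzc":58}
After op 4 (replace /d 53): {"bde":4,"d":53,"mzc":58}
After op 5 (add /ztv 1): {"bde":4,"d":53,"mzc":58,"ztv":1}
After op 6 (add /d 3): {"bde":4,"d":3,"mzc":58,"ztv":1}
After op 7 (add /f 65): {"bde":4,"d":3,"f":65,"mzc":58,"ztv":1}
After op 8 (add /t 27): {"bde":4,"d":3,"f":65,"mzc":58,"t":27,"ztv":1}
After op 9 (replace /f 11): {"bde":4,"d":3,"f":11,"mzc":58,"t":27,"ztv":1}
After op 10 (replace /bde 74): {"bde":74,"d":3,"f":11,"mzc":58,"t":27,"ztv":1}
After op 11 (remove /d): {"bde":74,"f":11,"mzc":58,"t":27,"ztv":1}
After op 12 (add /vjh 54): {"bde":74,"f":11,"mzc":58,"t":27,"vjh":54,"ztv":1}
After op 13 (replace /f 70): {"bde":74,"f":70,"mzc":58,"t":27,"vjh":54,"ztv":1}
After op 14 (add /mzc 89): {"bde":74,"f":70,"mzc":89,"t":27,"vjh":54,"ztv":1}
After op 15 (add /ycx 12): {"bde":74,"f":70,"mzc":89,"t":27,"vjh":54,"ycx":12,"ztv":1}
After op 16 (replace /ztv 20): {"bde":74,"f":70,"mzc":89,"t":27,"vjh":54,"ycx":12,"ztv":20}

Answer: {"bde":74,"f":70,"mzc":89,"t":27,"vjh":54,"ycx":12,"ztv":20}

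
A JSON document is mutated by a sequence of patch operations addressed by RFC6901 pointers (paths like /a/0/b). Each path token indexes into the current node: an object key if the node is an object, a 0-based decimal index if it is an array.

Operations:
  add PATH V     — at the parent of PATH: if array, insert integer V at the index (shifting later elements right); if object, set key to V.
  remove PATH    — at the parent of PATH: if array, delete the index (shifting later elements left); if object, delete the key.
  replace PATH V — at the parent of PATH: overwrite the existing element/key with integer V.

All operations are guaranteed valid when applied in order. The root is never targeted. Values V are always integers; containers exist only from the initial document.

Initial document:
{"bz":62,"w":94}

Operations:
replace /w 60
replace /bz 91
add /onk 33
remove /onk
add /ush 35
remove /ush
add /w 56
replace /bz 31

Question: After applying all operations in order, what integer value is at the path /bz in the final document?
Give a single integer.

After op 1 (replace /w 60): {"bz":62,"w":60}
After op 2 (replace /bz 91): {"bz":91,"w":60}
After op 3 (add /onk 33): {"bz":91,"onk":33,"w":60}
After op 4 (remove /onk): {"bz":91,"w":60}
After op 5 (add /ush 35): {"bz":91,"ush":35,"w":60}
After op 6 (remove /ush): {"bz":91,"w":60}
After op 7 (add /w 56): {"bz":91,"w":56}
After op 8 (replace /bz 31): {"bz":31,"w":56}
Value at /bz: 31

Answer: 31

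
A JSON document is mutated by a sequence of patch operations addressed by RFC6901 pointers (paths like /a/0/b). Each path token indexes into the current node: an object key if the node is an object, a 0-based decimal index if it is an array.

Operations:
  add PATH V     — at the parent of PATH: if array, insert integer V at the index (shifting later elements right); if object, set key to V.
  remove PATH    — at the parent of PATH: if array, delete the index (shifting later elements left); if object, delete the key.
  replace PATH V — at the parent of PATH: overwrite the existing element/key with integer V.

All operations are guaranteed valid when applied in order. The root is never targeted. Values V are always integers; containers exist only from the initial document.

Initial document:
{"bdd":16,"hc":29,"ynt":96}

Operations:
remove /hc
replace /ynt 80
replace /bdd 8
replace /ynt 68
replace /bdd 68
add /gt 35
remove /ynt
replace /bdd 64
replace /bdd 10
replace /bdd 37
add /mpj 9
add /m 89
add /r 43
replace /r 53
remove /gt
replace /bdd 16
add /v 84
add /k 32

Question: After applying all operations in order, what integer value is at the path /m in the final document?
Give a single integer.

Answer: 89

Derivation:
After op 1 (remove /hc): {"bdd":16,"ynt":96}
After op 2 (replace /ynt 80): {"bdd":16,"ynt":80}
After op 3 (replace /bdd 8): {"bdd":8,"ynt":80}
After op 4 (replace /ynt 68): {"bdd":8,"ynt":68}
After op 5 (replace /bdd 68): {"bdd":68,"ynt":68}
After op 6 (add /gt 35): {"bdd":68,"gt":35,"ynt":68}
After op 7 (remove /ynt): {"bdd":68,"gt":35}
After op 8 (replace /bdd 64): {"bdd":64,"gt":35}
After op 9 (replace /bdd 10): {"bdd":10,"gt":35}
After op 10 (replace /bdd 37): {"bdd":37,"gt":35}
After op 11 (add /mpj 9): {"bdd":37,"gt":35,"mpj":9}
After op 12 (add /m 89): {"bdd":37,"gt":35,"m":89,"mpj":9}
After op 13 (add /r 43): {"bdd":37,"gt":35,"m":89,"mpj":9,"r":43}
After op 14 (replace /r 53): {"bdd":37,"gt":35,"m":89,"mpj":9,"r":53}
After op 15 (remove /gt): {"bdd":37,"m":89,"mpj":9,"r":53}
After op 16 (replace /bdd 16): {"bdd":16,"m":89,"mpj":9,"r":53}
After op 17 (add /v 84): {"bdd":16,"m":89,"mpj":9,"r":53,"v":84}
After op 18 (add /k 32): {"bdd":16,"k":32,"m":89,"mpj":9,"r":53,"v":84}
Value at /m: 89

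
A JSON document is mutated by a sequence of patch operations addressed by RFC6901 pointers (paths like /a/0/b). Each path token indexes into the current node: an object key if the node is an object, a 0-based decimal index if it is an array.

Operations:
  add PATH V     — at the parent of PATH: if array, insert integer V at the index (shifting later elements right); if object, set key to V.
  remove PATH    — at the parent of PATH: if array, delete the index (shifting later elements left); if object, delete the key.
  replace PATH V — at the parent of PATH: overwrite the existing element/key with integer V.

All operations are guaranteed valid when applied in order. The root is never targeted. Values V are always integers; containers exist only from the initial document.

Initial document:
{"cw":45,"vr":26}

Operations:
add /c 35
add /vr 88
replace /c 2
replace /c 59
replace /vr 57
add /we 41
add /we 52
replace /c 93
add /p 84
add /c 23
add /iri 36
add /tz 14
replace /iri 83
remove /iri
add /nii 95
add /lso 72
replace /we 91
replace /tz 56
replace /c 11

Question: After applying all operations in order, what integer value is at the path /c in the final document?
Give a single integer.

After op 1 (add /c 35): {"c":35,"cw":45,"vr":26}
After op 2 (add /vr 88): {"c":35,"cw":45,"vr":88}
After op 3 (replace /c 2): {"c":2,"cw":45,"vr":88}
After op 4 (replace /c 59): {"c":59,"cw":45,"vr":88}
After op 5 (replace /vr 57): {"c":59,"cw":45,"vr":57}
After op 6 (add /we 41): {"c":59,"cw":45,"vr":57,"we":41}
After op 7 (add /we 52): {"c":59,"cw":45,"vr":57,"we":52}
After op 8 (replace /c 93): {"c":93,"cw":45,"vr":57,"we":52}
After op 9 (add /p 84): {"c":93,"cw":45,"p":84,"vr":57,"we":52}
After op 10 (add /c 23): {"c":23,"cw":45,"p":84,"vr":57,"we":52}
After op 11 (add /iri 36): {"c":23,"cw":45,"iri":36,"p":84,"vr":57,"we":52}
After op 12 (add /tz 14): {"c":23,"cw":45,"iri":36,"p":84,"tz":14,"vr":57,"we":52}
After op 13 (replace /iri 83): {"c":23,"cw":45,"iri":83,"p":84,"tz":14,"vr":57,"we":52}
After op 14 (remove /iri): {"c":23,"cw":45,"p":84,"tz":14,"vr":57,"we":52}
After op 15 (add /nii 95): {"c":23,"cw":45,"nii":95,"p":84,"tz":14,"vr":57,"we":52}
After op 16 (add /lso 72): {"c":23,"cw":45,"lso":72,"nii":95,"p":84,"tz":14,"vr":57,"we":52}
After op 17 (replace /we 91): {"c":23,"cw":45,"lso":72,"nii":95,"p":84,"tz":14,"vr":57,"we":91}
After op 18 (replace /tz 56): {"c":23,"cw":45,"lso":72,"nii":95,"p":84,"tz":56,"vr":57,"we":91}
After op 19 (replace /c 11): {"c":11,"cw":45,"lso":72,"nii":95,"p":84,"tz":56,"vr":57,"we":91}
Value at /c: 11

Answer: 11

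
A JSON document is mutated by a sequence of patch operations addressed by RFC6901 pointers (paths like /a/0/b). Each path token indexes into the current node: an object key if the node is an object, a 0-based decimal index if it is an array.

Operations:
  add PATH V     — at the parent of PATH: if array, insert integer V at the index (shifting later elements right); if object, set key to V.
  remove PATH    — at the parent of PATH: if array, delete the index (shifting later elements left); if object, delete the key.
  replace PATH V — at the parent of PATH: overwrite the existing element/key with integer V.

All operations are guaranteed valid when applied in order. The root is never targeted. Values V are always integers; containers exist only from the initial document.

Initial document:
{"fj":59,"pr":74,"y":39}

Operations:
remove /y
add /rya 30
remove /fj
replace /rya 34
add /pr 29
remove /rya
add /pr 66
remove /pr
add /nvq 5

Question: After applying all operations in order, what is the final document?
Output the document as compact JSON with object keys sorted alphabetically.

After op 1 (remove /y): {"fj":59,"pr":74}
After op 2 (add /rya 30): {"fj":59,"pr":74,"rya":30}
After op 3 (remove /fj): {"pr":74,"rya":30}
After op 4 (replace /rya 34): {"pr":74,"rya":34}
After op 5 (add /pr 29): {"pr":29,"rya":34}
After op 6 (remove /rya): {"pr":29}
After op 7 (add /pr 66): {"pr":66}
After op 8 (remove /pr): {}
After op 9 (add /nvq 5): {"nvq":5}

Answer: {"nvq":5}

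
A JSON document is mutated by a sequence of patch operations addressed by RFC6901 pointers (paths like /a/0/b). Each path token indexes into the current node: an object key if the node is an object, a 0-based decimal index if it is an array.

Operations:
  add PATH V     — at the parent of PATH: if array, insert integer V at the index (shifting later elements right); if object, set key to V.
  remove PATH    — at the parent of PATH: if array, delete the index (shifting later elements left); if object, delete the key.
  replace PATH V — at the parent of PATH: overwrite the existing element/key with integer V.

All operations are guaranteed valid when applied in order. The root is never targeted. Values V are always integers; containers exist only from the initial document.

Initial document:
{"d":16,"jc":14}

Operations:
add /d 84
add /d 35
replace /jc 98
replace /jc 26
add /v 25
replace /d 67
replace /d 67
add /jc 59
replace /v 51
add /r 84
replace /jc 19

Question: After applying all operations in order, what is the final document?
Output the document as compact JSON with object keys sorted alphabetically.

After op 1 (add /d 84): {"d":84,"jc":14}
After op 2 (add /d 35): {"d":35,"jc":14}
After op 3 (replace /jc 98): {"d":35,"jc":98}
After op 4 (replace /jc 26): {"d":35,"jc":26}
After op 5 (add /v 25): {"d":35,"jc":26,"v":25}
After op 6 (replace /d 67): {"d":67,"jc":26,"v":25}
After op 7 (replace /d 67): {"d":67,"jc":26,"v":25}
After op 8 (add /jc 59): {"d":67,"jc":59,"v":25}
After op 9 (replace /v 51): {"d":67,"jc":59,"v":51}
After op 10 (add /r 84): {"d":67,"jc":59,"r":84,"v":51}
After op 11 (replace /jc 19): {"d":67,"jc":19,"r":84,"v":51}

Answer: {"d":67,"jc":19,"r":84,"v":51}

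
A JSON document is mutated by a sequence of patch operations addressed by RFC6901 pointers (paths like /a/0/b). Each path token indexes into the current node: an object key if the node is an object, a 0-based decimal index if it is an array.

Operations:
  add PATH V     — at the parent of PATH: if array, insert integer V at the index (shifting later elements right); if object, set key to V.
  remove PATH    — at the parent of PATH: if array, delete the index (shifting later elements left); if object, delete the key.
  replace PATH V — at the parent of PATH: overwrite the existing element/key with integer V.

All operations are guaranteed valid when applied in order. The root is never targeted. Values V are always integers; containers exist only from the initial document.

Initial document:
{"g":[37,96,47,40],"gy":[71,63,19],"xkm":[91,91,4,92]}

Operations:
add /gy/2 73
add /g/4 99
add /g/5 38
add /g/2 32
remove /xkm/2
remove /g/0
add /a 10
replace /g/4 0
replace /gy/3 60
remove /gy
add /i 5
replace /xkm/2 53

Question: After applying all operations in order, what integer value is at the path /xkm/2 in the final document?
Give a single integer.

Answer: 53

Derivation:
After op 1 (add /gy/2 73): {"g":[37,96,47,40],"gy":[71,63,73,19],"xkm":[91,91,4,92]}
After op 2 (add /g/4 99): {"g":[37,96,47,40,99],"gy":[71,63,73,19],"xkm":[91,91,4,92]}
After op 3 (add /g/5 38): {"g":[37,96,47,40,99,38],"gy":[71,63,73,19],"xkm":[91,91,4,92]}
After op 4 (add /g/2 32): {"g":[37,96,32,47,40,99,38],"gy":[71,63,73,19],"xkm":[91,91,4,92]}
After op 5 (remove /xkm/2): {"g":[37,96,32,47,40,99,38],"gy":[71,63,73,19],"xkm":[91,91,92]}
After op 6 (remove /g/0): {"g":[96,32,47,40,99,38],"gy":[71,63,73,19],"xkm":[91,91,92]}
After op 7 (add /a 10): {"a":10,"g":[96,32,47,40,99,38],"gy":[71,63,73,19],"xkm":[91,91,92]}
After op 8 (replace /g/4 0): {"a":10,"g":[96,32,47,40,0,38],"gy":[71,63,73,19],"xkm":[91,91,92]}
After op 9 (replace /gy/3 60): {"a":10,"g":[96,32,47,40,0,38],"gy":[71,63,73,60],"xkm":[91,91,92]}
After op 10 (remove /gy): {"a":10,"g":[96,32,47,40,0,38],"xkm":[91,91,92]}
After op 11 (add /i 5): {"a":10,"g":[96,32,47,40,0,38],"i":5,"xkm":[91,91,92]}
After op 12 (replace /xkm/2 53): {"a":10,"g":[96,32,47,40,0,38],"i":5,"xkm":[91,91,53]}
Value at /xkm/2: 53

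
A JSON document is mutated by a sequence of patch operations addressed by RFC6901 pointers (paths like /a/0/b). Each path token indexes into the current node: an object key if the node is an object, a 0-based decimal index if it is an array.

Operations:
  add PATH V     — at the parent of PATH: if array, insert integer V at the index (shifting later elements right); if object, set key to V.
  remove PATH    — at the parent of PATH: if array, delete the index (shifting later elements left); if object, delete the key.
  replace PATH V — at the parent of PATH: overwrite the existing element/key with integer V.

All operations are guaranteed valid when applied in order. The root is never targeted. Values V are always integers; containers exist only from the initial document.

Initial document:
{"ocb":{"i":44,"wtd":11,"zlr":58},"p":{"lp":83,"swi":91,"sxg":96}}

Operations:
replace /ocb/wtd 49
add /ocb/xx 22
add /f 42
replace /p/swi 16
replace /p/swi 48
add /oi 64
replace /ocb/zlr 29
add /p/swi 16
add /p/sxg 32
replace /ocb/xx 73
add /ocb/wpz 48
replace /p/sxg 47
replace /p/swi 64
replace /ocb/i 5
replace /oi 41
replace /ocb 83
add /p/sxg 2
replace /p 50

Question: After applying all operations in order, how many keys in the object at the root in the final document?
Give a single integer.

After op 1 (replace /ocb/wtd 49): {"ocb":{"i":44,"wtd":49,"zlr":58},"p":{"lp":83,"swi":91,"sxg":96}}
After op 2 (add /ocb/xx 22): {"ocb":{"i":44,"wtd":49,"xx":22,"zlr":58},"p":{"lp":83,"swi":91,"sxg":96}}
After op 3 (add /f 42): {"f":42,"ocb":{"i":44,"wtd":49,"xx":22,"zlr":58},"p":{"lp":83,"swi":91,"sxg":96}}
After op 4 (replace /p/swi 16): {"f":42,"ocb":{"i":44,"wtd":49,"xx":22,"zlr":58},"p":{"lp":83,"swi":16,"sxg":96}}
After op 5 (replace /p/swi 48): {"f":42,"ocb":{"i":44,"wtd":49,"xx":22,"zlr":58},"p":{"lp":83,"swi":48,"sxg":96}}
After op 6 (add /oi 64): {"f":42,"ocb":{"i":44,"wtd":49,"xx":22,"zlr":58},"oi":64,"p":{"lp":83,"swi":48,"sxg":96}}
After op 7 (replace /ocb/zlr 29): {"f":42,"ocb":{"i":44,"wtd":49,"xx":22,"zlr":29},"oi":64,"p":{"lp":83,"swi":48,"sxg":96}}
After op 8 (add /p/swi 16): {"f":42,"ocb":{"i":44,"wtd":49,"xx":22,"zlr":29},"oi":64,"p":{"lp":83,"swi":16,"sxg":96}}
After op 9 (add /p/sxg 32): {"f":42,"ocb":{"i":44,"wtd":49,"xx":22,"zlr":29},"oi":64,"p":{"lp":83,"swi":16,"sxg":32}}
After op 10 (replace /ocb/xx 73): {"f":42,"ocb":{"i":44,"wtd":49,"xx":73,"zlr":29},"oi":64,"p":{"lp":83,"swi":16,"sxg":32}}
After op 11 (add /ocb/wpz 48): {"f":42,"ocb":{"i":44,"wpz":48,"wtd":49,"xx":73,"zlr":29},"oi":64,"p":{"lp":83,"swi":16,"sxg":32}}
After op 12 (replace /p/sxg 47): {"f":42,"ocb":{"i":44,"wpz":48,"wtd":49,"xx":73,"zlr":29},"oi":64,"p":{"lp":83,"swi":16,"sxg":47}}
After op 13 (replace /p/swi 64): {"f":42,"ocb":{"i":44,"wpz":48,"wtd":49,"xx":73,"zlr":29},"oi":64,"p":{"lp":83,"swi":64,"sxg":47}}
After op 14 (replace /ocb/i 5): {"f":42,"ocb":{"i":5,"wpz":48,"wtd":49,"xx":73,"zlr":29},"oi":64,"p":{"lp":83,"swi":64,"sxg":47}}
After op 15 (replace /oi 41): {"f":42,"ocb":{"i":5,"wpz":48,"wtd":49,"xx":73,"zlr":29},"oi":41,"p":{"lp":83,"swi":64,"sxg":47}}
After op 16 (replace /ocb 83): {"f":42,"ocb":83,"oi":41,"p":{"lp":83,"swi":64,"sxg":47}}
After op 17 (add /p/sxg 2): {"f":42,"ocb":83,"oi":41,"p":{"lp":83,"swi":64,"sxg":2}}
After op 18 (replace /p 50): {"f":42,"ocb":83,"oi":41,"p":50}
Size at the root: 4

Answer: 4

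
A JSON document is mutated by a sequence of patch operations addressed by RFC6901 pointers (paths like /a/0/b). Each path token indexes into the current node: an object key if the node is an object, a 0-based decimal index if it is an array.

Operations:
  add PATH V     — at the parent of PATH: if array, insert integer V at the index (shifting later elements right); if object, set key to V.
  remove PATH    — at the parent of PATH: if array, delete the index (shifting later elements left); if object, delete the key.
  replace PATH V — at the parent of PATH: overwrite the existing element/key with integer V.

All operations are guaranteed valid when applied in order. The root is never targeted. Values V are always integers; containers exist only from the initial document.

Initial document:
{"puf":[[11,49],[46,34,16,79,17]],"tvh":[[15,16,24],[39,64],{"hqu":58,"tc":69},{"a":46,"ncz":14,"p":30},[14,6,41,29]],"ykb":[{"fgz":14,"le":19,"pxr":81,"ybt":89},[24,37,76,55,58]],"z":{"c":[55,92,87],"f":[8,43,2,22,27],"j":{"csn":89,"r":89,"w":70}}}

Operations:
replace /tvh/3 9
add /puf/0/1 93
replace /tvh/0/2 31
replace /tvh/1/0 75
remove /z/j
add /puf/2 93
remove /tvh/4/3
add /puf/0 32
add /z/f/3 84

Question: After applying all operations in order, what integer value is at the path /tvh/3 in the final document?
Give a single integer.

After op 1 (replace /tvh/3 9): {"puf":[[11,49],[46,34,16,79,17]],"tvh":[[15,16,24],[39,64],{"hqu":58,"tc":69},9,[14,6,41,29]],"ykb":[{"fgz":14,"le":19,"pxr":81,"ybt":89},[24,37,76,55,58]],"z":{"c":[55,92,87],"f":[8,43,2,22,27],"j":{"csn":89,"r":89,"w":70}}}
After op 2 (add /puf/0/1 93): {"puf":[[11,93,49],[46,34,16,79,17]],"tvh":[[15,16,24],[39,64],{"hqu":58,"tc":69},9,[14,6,41,29]],"ykb":[{"fgz":14,"le":19,"pxr":81,"ybt":89},[24,37,76,55,58]],"z":{"c":[55,92,87],"f":[8,43,2,22,27],"j":{"csn":89,"r":89,"w":70}}}
After op 3 (replace /tvh/0/2 31): {"puf":[[11,93,49],[46,34,16,79,17]],"tvh":[[15,16,31],[39,64],{"hqu":58,"tc":69},9,[14,6,41,29]],"ykb":[{"fgz":14,"le":19,"pxr":81,"ybt":89},[24,37,76,55,58]],"z":{"c":[55,92,87],"f":[8,43,2,22,27],"j":{"csn":89,"r":89,"w":70}}}
After op 4 (replace /tvh/1/0 75): {"puf":[[11,93,49],[46,34,16,79,17]],"tvh":[[15,16,31],[75,64],{"hqu":58,"tc":69},9,[14,6,41,29]],"ykb":[{"fgz":14,"le":19,"pxr":81,"ybt":89},[24,37,76,55,58]],"z":{"c":[55,92,87],"f":[8,43,2,22,27],"j":{"csn":89,"r":89,"w":70}}}
After op 5 (remove /z/j): {"puf":[[11,93,49],[46,34,16,79,17]],"tvh":[[15,16,31],[75,64],{"hqu":58,"tc":69},9,[14,6,41,29]],"ykb":[{"fgz":14,"le":19,"pxr":81,"ybt":89},[24,37,76,55,58]],"z":{"c":[55,92,87],"f":[8,43,2,22,27]}}
After op 6 (add /puf/2 93): {"puf":[[11,93,49],[46,34,16,79,17],93],"tvh":[[15,16,31],[75,64],{"hqu":58,"tc":69},9,[14,6,41,29]],"ykb":[{"fgz":14,"le":19,"pxr":81,"ybt":89},[24,37,76,55,58]],"z":{"c":[55,92,87],"f":[8,43,2,22,27]}}
After op 7 (remove /tvh/4/3): {"puf":[[11,93,49],[46,34,16,79,17],93],"tvh":[[15,16,31],[75,64],{"hqu":58,"tc":69},9,[14,6,41]],"ykb":[{"fgz":14,"le":19,"pxr":81,"ybt":89},[24,37,76,55,58]],"z":{"c":[55,92,87],"f":[8,43,2,22,27]}}
After op 8 (add /puf/0 32): {"puf":[32,[11,93,49],[46,34,16,79,17],93],"tvh":[[15,16,31],[75,64],{"hqu":58,"tc":69},9,[14,6,41]],"ykb":[{"fgz":14,"le":19,"pxr":81,"ybt":89},[24,37,76,55,58]],"z":{"c":[55,92,87],"f":[8,43,2,22,27]}}
After op 9 (add /z/f/3 84): {"puf":[32,[11,93,49],[46,34,16,79,17],93],"tvh":[[15,16,31],[75,64],{"hqu":58,"tc":69},9,[14,6,41]],"ykb":[{"fgz":14,"le":19,"pxr":81,"ybt":89},[24,37,76,55,58]],"z":{"c":[55,92,87],"f":[8,43,2,84,22,27]}}
Value at /tvh/3: 9

Answer: 9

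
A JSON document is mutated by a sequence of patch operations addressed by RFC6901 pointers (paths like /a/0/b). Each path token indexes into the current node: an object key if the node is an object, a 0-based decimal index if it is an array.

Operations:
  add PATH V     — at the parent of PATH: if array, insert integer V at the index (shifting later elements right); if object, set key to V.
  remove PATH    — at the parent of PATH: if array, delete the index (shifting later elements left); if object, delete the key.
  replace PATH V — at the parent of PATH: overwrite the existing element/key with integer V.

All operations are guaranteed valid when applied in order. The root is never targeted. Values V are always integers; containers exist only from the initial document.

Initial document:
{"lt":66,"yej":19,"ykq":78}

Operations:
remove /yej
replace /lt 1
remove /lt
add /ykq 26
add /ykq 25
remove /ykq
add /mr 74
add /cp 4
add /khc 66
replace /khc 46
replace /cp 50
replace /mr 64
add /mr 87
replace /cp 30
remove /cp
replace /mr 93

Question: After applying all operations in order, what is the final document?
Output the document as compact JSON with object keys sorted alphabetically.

Answer: {"khc":46,"mr":93}

Derivation:
After op 1 (remove /yej): {"lt":66,"ykq":78}
After op 2 (replace /lt 1): {"lt":1,"ykq":78}
After op 3 (remove /lt): {"ykq":78}
After op 4 (add /ykq 26): {"ykq":26}
After op 5 (add /ykq 25): {"ykq":25}
After op 6 (remove /ykq): {}
After op 7 (add /mr 74): {"mr":74}
After op 8 (add /cp 4): {"cp":4,"mr":74}
After op 9 (add /khc 66): {"cp":4,"khc":66,"mr":74}
After op 10 (replace /khc 46): {"cp":4,"khc":46,"mr":74}
After op 11 (replace /cp 50): {"cp":50,"khc":46,"mr":74}
After op 12 (replace /mr 64): {"cp":50,"khc":46,"mr":64}
After op 13 (add /mr 87): {"cp":50,"khc":46,"mr":87}
After op 14 (replace /cp 30): {"cp":30,"khc":46,"mr":87}
After op 15 (remove /cp): {"khc":46,"mr":87}
After op 16 (replace /mr 93): {"khc":46,"mr":93}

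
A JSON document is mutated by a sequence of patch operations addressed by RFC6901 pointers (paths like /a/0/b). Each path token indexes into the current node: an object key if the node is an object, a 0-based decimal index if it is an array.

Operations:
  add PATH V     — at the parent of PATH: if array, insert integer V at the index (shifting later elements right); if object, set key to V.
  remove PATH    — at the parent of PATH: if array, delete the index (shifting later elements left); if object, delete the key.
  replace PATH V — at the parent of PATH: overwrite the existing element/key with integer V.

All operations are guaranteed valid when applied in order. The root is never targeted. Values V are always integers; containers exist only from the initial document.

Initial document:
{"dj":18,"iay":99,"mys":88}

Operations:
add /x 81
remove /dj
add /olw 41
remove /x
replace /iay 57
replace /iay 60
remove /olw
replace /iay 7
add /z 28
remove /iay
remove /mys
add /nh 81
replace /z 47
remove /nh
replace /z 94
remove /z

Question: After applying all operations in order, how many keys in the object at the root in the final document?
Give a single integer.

Answer: 0

Derivation:
After op 1 (add /x 81): {"dj":18,"iay":99,"mys":88,"x":81}
After op 2 (remove /dj): {"iay":99,"mys":88,"x":81}
After op 3 (add /olw 41): {"iay":99,"mys":88,"olw":41,"x":81}
After op 4 (remove /x): {"iay":99,"mys":88,"olw":41}
After op 5 (replace /iay 57): {"iay":57,"mys":88,"olw":41}
After op 6 (replace /iay 60): {"iay":60,"mys":88,"olw":41}
After op 7 (remove /olw): {"iay":60,"mys":88}
After op 8 (replace /iay 7): {"iay":7,"mys":88}
After op 9 (add /z 28): {"iay":7,"mys":88,"z":28}
After op 10 (remove /iay): {"mys":88,"z":28}
After op 11 (remove /mys): {"z":28}
After op 12 (add /nh 81): {"nh":81,"z":28}
After op 13 (replace /z 47): {"nh":81,"z":47}
After op 14 (remove /nh): {"z":47}
After op 15 (replace /z 94): {"z":94}
After op 16 (remove /z): {}
Size at the root: 0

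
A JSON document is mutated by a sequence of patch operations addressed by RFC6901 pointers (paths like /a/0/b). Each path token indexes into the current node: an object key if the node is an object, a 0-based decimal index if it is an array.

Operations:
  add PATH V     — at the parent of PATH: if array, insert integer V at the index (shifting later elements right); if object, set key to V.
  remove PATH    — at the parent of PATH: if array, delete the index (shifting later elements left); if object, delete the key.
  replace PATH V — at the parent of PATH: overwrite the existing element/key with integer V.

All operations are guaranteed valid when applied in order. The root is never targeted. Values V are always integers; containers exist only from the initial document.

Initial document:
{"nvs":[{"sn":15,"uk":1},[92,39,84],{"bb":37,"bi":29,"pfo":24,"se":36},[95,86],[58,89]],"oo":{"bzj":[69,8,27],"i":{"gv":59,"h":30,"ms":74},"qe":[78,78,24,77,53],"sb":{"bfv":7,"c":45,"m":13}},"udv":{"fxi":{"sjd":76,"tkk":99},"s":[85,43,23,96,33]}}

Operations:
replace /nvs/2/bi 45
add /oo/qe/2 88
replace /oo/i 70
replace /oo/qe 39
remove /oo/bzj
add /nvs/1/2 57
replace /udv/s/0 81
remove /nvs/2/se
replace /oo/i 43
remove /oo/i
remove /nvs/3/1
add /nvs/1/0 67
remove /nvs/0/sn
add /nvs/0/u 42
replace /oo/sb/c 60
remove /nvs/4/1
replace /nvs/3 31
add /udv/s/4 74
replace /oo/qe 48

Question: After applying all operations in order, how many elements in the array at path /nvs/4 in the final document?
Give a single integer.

Answer: 1

Derivation:
After op 1 (replace /nvs/2/bi 45): {"nvs":[{"sn":15,"uk":1},[92,39,84],{"bb":37,"bi":45,"pfo":24,"se":36},[95,86],[58,89]],"oo":{"bzj":[69,8,27],"i":{"gv":59,"h":30,"ms":74},"qe":[78,78,24,77,53],"sb":{"bfv":7,"c":45,"m":13}},"udv":{"fxi":{"sjd":76,"tkk":99},"s":[85,43,23,96,33]}}
After op 2 (add /oo/qe/2 88): {"nvs":[{"sn":15,"uk":1},[92,39,84],{"bb":37,"bi":45,"pfo":24,"se":36},[95,86],[58,89]],"oo":{"bzj":[69,8,27],"i":{"gv":59,"h":30,"ms":74},"qe":[78,78,88,24,77,53],"sb":{"bfv":7,"c":45,"m":13}},"udv":{"fxi":{"sjd":76,"tkk":99},"s":[85,43,23,96,33]}}
After op 3 (replace /oo/i 70): {"nvs":[{"sn":15,"uk":1},[92,39,84],{"bb":37,"bi":45,"pfo":24,"se":36},[95,86],[58,89]],"oo":{"bzj":[69,8,27],"i":70,"qe":[78,78,88,24,77,53],"sb":{"bfv":7,"c":45,"m":13}},"udv":{"fxi":{"sjd":76,"tkk":99},"s":[85,43,23,96,33]}}
After op 4 (replace /oo/qe 39): {"nvs":[{"sn":15,"uk":1},[92,39,84],{"bb":37,"bi":45,"pfo":24,"se":36},[95,86],[58,89]],"oo":{"bzj":[69,8,27],"i":70,"qe":39,"sb":{"bfv":7,"c":45,"m":13}},"udv":{"fxi":{"sjd":76,"tkk":99},"s":[85,43,23,96,33]}}
After op 5 (remove /oo/bzj): {"nvs":[{"sn":15,"uk":1},[92,39,84],{"bb":37,"bi":45,"pfo":24,"se":36},[95,86],[58,89]],"oo":{"i":70,"qe":39,"sb":{"bfv":7,"c":45,"m":13}},"udv":{"fxi":{"sjd":76,"tkk":99},"s":[85,43,23,96,33]}}
After op 6 (add /nvs/1/2 57): {"nvs":[{"sn":15,"uk":1},[92,39,57,84],{"bb":37,"bi":45,"pfo":24,"se":36},[95,86],[58,89]],"oo":{"i":70,"qe":39,"sb":{"bfv":7,"c":45,"m":13}},"udv":{"fxi":{"sjd":76,"tkk":99},"s":[85,43,23,96,33]}}
After op 7 (replace /udv/s/0 81): {"nvs":[{"sn":15,"uk":1},[92,39,57,84],{"bb":37,"bi":45,"pfo":24,"se":36},[95,86],[58,89]],"oo":{"i":70,"qe":39,"sb":{"bfv":7,"c":45,"m":13}},"udv":{"fxi":{"sjd":76,"tkk":99},"s":[81,43,23,96,33]}}
After op 8 (remove /nvs/2/se): {"nvs":[{"sn":15,"uk":1},[92,39,57,84],{"bb":37,"bi":45,"pfo":24},[95,86],[58,89]],"oo":{"i":70,"qe":39,"sb":{"bfv":7,"c":45,"m":13}},"udv":{"fxi":{"sjd":76,"tkk":99},"s":[81,43,23,96,33]}}
After op 9 (replace /oo/i 43): {"nvs":[{"sn":15,"uk":1},[92,39,57,84],{"bb":37,"bi":45,"pfo":24},[95,86],[58,89]],"oo":{"i":43,"qe":39,"sb":{"bfv":7,"c":45,"m":13}},"udv":{"fxi":{"sjd":76,"tkk":99},"s":[81,43,23,96,33]}}
After op 10 (remove /oo/i): {"nvs":[{"sn":15,"uk":1},[92,39,57,84],{"bb":37,"bi":45,"pfo":24},[95,86],[58,89]],"oo":{"qe":39,"sb":{"bfv":7,"c":45,"m":13}},"udv":{"fxi":{"sjd":76,"tkk":99},"s":[81,43,23,96,33]}}
After op 11 (remove /nvs/3/1): {"nvs":[{"sn":15,"uk":1},[92,39,57,84],{"bb":37,"bi":45,"pfo":24},[95],[58,89]],"oo":{"qe":39,"sb":{"bfv":7,"c":45,"m":13}},"udv":{"fxi":{"sjd":76,"tkk":99},"s":[81,43,23,96,33]}}
After op 12 (add /nvs/1/0 67): {"nvs":[{"sn":15,"uk":1},[67,92,39,57,84],{"bb":37,"bi":45,"pfo":24},[95],[58,89]],"oo":{"qe":39,"sb":{"bfv":7,"c":45,"m":13}},"udv":{"fxi":{"sjd":76,"tkk":99},"s":[81,43,23,96,33]}}
After op 13 (remove /nvs/0/sn): {"nvs":[{"uk":1},[67,92,39,57,84],{"bb":37,"bi":45,"pfo":24},[95],[58,89]],"oo":{"qe":39,"sb":{"bfv":7,"c":45,"m":13}},"udv":{"fxi":{"sjd":76,"tkk":99},"s":[81,43,23,96,33]}}
After op 14 (add /nvs/0/u 42): {"nvs":[{"u":42,"uk":1},[67,92,39,57,84],{"bb":37,"bi":45,"pfo":24},[95],[58,89]],"oo":{"qe":39,"sb":{"bfv":7,"c":45,"m":13}},"udv":{"fxi":{"sjd":76,"tkk":99},"s":[81,43,23,96,33]}}
After op 15 (replace /oo/sb/c 60): {"nvs":[{"u":42,"uk":1},[67,92,39,57,84],{"bb":37,"bi":45,"pfo":24},[95],[58,89]],"oo":{"qe":39,"sb":{"bfv":7,"c":60,"m":13}},"udv":{"fxi":{"sjd":76,"tkk":99},"s":[81,43,23,96,33]}}
After op 16 (remove /nvs/4/1): {"nvs":[{"u":42,"uk":1},[67,92,39,57,84],{"bb":37,"bi":45,"pfo":24},[95],[58]],"oo":{"qe":39,"sb":{"bfv":7,"c":60,"m":13}},"udv":{"fxi":{"sjd":76,"tkk":99},"s":[81,43,23,96,33]}}
After op 17 (replace /nvs/3 31): {"nvs":[{"u":42,"uk":1},[67,92,39,57,84],{"bb":37,"bi":45,"pfo":24},31,[58]],"oo":{"qe":39,"sb":{"bfv":7,"c":60,"m":13}},"udv":{"fxi":{"sjd":76,"tkk":99},"s":[81,43,23,96,33]}}
After op 18 (add /udv/s/4 74): {"nvs":[{"u":42,"uk":1},[67,92,39,57,84],{"bb":37,"bi":45,"pfo":24},31,[58]],"oo":{"qe":39,"sb":{"bfv":7,"c":60,"m":13}},"udv":{"fxi":{"sjd":76,"tkk":99},"s":[81,43,23,96,74,33]}}
After op 19 (replace /oo/qe 48): {"nvs":[{"u":42,"uk":1},[67,92,39,57,84],{"bb":37,"bi":45,"pfo":24},31,[58]],"oo":{"qe":48,"sb":{"bfv":7,"c":60,"m":13}},"udv":{"fxi":{"sjd":76,"tkk":99},"s":[81,43,23,96,74,33]}}
Size at path /nvs/4: 1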